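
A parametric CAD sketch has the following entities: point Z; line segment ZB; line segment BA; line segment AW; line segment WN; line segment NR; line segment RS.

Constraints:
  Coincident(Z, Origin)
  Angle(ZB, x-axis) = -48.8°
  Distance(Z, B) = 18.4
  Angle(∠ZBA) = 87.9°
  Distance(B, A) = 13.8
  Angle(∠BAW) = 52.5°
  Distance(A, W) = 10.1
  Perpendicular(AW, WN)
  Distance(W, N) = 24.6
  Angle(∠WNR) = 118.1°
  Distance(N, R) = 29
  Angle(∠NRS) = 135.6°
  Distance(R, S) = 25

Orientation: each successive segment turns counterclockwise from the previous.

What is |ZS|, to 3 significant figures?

69.8

Z is at the origin; ZB runs at -48.8° with length 18.4, so B = (12.1, -13.8). ∠ZBA = 87.9° gives BA at 43.3° from the x-axis; with |BA| = 13.8, A = (22.2, -4.38). ∠BAW = 52.5° gives AW at 171° from the x-axis; with |AW| = 10.1, W = (12.2, -2.77). The perpendicularity gives WN at right angles to AW, so WN runs at -99.2°; with |WN| = 24.6, N = (8.26, -27.0). ∠WNR = 118.1° gives NR at -37.3° from the x-axis; with |NR| = 29.0, R = (31.3, -44.6). ∠NRS = 135.6° gives RS at 7.10° from the x-axis; with |RS| = 25.0, S = (56.1, -41.5). Then |ZS| = |S − Z| = 69.8.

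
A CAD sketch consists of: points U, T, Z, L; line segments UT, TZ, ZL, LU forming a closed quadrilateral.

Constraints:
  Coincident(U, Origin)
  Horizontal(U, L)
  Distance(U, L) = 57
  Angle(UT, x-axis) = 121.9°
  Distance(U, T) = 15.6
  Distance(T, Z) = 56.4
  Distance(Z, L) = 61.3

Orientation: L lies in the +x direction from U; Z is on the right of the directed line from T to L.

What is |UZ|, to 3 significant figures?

41.3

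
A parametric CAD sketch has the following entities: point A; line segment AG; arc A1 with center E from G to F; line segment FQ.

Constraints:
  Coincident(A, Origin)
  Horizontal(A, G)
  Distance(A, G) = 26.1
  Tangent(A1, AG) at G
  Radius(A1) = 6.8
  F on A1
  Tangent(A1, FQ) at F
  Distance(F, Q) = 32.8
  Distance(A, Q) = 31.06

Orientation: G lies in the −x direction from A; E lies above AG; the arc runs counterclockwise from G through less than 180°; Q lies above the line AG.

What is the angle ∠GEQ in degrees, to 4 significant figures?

136.1°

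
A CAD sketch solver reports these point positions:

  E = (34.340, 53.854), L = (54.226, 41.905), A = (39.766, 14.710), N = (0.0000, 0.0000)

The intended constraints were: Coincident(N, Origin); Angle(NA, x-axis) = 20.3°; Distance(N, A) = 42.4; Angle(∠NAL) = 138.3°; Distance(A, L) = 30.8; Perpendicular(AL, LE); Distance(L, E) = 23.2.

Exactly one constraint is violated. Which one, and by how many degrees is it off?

Perpendicular(AL, LE) — off by 3.00°.

N = (0.00, 0.00) ✓; NA at 20.30° ✓; |NA| = 42.40 ✓; ∠NAL = 138.3° ✓; |AL| = 30.80 ✓; ∠(AL, LE) = 87.00° ✗; |LE| = 23.20 ✓.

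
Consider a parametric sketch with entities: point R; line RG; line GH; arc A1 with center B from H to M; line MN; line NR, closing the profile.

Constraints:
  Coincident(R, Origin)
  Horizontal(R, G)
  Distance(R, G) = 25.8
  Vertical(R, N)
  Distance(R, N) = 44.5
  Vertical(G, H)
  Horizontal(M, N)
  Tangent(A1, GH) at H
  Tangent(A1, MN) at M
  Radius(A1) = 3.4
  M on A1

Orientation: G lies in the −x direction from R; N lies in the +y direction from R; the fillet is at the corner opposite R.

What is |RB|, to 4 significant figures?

46.81

RN is vertical with |RN| = 44.5 and N on the +y side, so N = (0.000, 44.50). The virtual corner opposite R is at (-25.80, 44.50). The tangent condition forces BH to be normal to GH and since A1 is tangent to MN there, BM ⟂ MN, with radius 3.4, so the center B sits 3.4 in from both sides at B = (-22.40, 41.10). Then |RB| = |B − R| = 46.81.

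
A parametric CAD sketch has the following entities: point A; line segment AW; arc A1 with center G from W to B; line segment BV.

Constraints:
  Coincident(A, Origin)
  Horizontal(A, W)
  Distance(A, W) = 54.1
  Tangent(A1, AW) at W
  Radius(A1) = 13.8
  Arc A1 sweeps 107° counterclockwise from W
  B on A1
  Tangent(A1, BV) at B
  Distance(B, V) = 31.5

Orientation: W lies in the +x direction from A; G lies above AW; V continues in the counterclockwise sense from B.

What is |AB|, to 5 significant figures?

69.620

A is at the origin; A and W share the same y with |AW| = 54.1 and W on the +x side, so W = (54.100, 0.0000). Tangency of A1 to AW means the radius GW is perpendicular to AW, so G = W + (0, 13.8) = (54.100, 13.800). On A1, W sits at bearing -90° from G; a 107° counterclockwise sweep puts B at bearing 17°, so B = G + 13.8·(cos 17°, sin 17°) = (67.297, 17.835). Then |AB| = |B − A| = 69.620.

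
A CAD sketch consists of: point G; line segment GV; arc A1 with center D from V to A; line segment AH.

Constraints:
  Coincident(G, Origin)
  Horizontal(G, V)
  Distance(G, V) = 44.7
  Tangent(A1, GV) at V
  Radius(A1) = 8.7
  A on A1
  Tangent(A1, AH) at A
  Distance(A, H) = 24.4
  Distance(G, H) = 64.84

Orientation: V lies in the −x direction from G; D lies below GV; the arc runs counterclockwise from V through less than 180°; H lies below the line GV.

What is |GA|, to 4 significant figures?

53.86

Checks: G.y = 0.00, V.y = 0.00 ✓; ∠(DV, VG) = 90.00° ✓; |DV| = 8.700 ✓; |DA| = 8.700 ✓; ∠(DA, AH) = 90.00° ✓; |AH| = 24.40 ✓; |GH| = 64.84 ✓.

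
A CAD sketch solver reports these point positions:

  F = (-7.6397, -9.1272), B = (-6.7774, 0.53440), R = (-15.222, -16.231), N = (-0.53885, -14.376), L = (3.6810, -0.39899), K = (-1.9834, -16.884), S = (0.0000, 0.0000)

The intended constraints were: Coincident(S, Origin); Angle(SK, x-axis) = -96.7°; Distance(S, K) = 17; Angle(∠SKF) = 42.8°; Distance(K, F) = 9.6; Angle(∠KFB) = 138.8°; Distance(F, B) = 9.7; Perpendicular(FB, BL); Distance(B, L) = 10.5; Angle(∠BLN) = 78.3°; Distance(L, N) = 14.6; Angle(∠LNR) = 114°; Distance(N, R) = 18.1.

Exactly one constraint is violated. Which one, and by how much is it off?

Distance(N, R) = 18.1 — off by 3.30.

S = (0.00, 0.00) ✓; SK at -96.70° ✓; |SK| = 17.00 ✓; ∠SKF = 42.80° ✓; |KF| = 9.600 ✓; ∠KFB = 138.8° ✓; |FB| = 9.700 ✓; ∠(FB, BL) = 90.00° ✓; |BL| = 10.50 ✓; ∠BLN = 78.30° ✓; |LN| = 14.60 ✓; ∠LNR = 114.0° ✓; |NR| = 14.80 ✗.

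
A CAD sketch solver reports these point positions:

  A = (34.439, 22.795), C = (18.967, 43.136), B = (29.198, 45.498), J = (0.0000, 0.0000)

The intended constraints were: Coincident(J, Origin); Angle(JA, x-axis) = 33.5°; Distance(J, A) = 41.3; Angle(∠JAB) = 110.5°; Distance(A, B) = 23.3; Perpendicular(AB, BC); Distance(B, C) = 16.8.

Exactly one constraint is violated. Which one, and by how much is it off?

Distance(B, C) = 16.8 — off by 6.30.

J = (0.00, 0.00) ✓; JA at 33.50° ✓; |JA| = 41.30 ✓; ∠JAB = 110.5° ✓; |AB| = 23.30 ✓; ∠(AB, BC) = 90.00° ✓; |BC| = 10.50 ✗.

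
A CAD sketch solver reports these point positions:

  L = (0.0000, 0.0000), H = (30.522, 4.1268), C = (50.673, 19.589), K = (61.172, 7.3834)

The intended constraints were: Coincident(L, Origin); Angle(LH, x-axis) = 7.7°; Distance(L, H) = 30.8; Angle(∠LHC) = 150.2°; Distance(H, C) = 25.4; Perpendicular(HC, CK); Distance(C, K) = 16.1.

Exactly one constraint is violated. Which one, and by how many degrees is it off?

Perpendicular(HC, CK) — off by 3.20°.

L = (0.00, 0.00) ✓; LH at 7.700° ✓; |LH| = 30.80 ✓; ∠LHC = 150.2° ✓; |HC| = 25.40 ✓; ∠(HC, CK) = 86.80° ✗; |CK| = 16.10 ✓.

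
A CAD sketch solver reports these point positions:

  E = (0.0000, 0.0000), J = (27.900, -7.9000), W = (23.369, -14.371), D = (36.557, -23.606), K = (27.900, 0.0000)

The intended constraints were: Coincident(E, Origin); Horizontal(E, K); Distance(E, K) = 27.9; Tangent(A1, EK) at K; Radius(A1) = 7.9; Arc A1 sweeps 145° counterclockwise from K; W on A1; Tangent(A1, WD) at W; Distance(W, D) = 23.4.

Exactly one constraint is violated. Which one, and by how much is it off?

Distance(W, D) = 23.4 — off by 7.30.

E = (0.00, 0.00) ✓; E.y = 0.00, K.y = 0.00 ✓; |EK| = 27.90 ✓; ∠(JK, KE) = 90.00° ✓; |JK| = 7.900 ✓; bearing(J→W) − bearing(J→K) = 145.0° ✓; |JW| = 7.900 ✓; ∠(JW, WD) = 90.00° ✓; |WD| = 16.10 ✗.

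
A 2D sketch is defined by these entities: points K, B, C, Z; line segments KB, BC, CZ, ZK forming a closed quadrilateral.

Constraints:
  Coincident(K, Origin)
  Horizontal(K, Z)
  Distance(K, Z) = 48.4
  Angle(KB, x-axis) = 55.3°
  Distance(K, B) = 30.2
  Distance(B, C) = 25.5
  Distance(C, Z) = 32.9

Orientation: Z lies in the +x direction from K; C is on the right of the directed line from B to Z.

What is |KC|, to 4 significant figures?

15.52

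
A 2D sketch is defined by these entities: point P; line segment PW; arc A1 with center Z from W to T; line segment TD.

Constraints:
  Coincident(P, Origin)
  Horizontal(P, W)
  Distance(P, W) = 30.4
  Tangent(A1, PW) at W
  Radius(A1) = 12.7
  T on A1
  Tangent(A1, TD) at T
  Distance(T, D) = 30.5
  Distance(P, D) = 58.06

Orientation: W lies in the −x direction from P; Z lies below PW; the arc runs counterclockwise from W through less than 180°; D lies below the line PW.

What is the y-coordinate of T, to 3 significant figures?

-15.3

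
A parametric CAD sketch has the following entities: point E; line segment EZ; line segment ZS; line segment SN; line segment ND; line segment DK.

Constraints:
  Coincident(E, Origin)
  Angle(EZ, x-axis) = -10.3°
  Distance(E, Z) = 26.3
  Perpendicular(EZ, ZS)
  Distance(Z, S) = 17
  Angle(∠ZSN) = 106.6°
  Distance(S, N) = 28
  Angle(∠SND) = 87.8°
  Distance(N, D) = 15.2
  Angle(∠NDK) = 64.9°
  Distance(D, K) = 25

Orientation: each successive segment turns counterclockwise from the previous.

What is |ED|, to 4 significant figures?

11.15

∠ZSN = 106.6° gives SN at 153.1° from the x-axis; with |SN| = 28.0, N = (3.945, 24.69). ∠SND = 87.8° gives ND at -114.7° from the x-axis; with |ND| = 15.2, D = (-2.406, 10.88). Then |ED| = |D − E| = 11.15.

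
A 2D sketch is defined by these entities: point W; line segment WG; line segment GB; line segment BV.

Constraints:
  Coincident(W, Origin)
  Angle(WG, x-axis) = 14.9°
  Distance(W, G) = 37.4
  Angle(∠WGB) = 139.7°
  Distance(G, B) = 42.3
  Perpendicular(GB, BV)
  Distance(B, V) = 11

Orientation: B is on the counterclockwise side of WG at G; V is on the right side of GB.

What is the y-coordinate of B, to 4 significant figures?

44.35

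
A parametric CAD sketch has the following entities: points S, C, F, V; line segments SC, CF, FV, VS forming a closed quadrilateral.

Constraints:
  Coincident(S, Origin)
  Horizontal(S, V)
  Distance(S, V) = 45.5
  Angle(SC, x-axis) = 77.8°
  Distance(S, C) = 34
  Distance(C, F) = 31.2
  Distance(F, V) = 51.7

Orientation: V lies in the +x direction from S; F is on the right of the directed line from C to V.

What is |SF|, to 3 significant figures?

7.74

S is at the origin; SV is horizontal with |SV| = 45.5 and V in +x, so V = (45.5, 0). SC runs at 77.8° with |SC| = 34.0, so C = (7.19, 33.2). F is determined by |CF| = 31.2 and |FV| = 51.7 together: it lies at the intersection of circle(C, 31.2) and circle(V, 51.7). With |CV| = 50.7, the foot of the radical line on CV is 8.61 from C and the perpendicular offset is √(31.2² − 8.61²) = 30.0. Taking the right-of-CV solution: F = (-5.96, 4.94).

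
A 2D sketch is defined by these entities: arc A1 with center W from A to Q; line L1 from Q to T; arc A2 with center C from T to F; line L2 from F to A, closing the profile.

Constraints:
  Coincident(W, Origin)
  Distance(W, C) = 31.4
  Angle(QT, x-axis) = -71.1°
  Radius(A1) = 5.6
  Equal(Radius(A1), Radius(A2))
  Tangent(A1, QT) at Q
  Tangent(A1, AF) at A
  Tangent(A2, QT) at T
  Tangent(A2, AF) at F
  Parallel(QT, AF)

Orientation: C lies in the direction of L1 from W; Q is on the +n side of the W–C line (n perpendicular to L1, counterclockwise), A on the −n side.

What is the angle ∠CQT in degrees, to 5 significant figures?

10.112°

Tangency of A1 to both parallel lines with radius 5.6 puts Q and A at W ± 5.6·n: Q = (5.2981, 1.8139), A = (-5.2981, -1.8139). Equal radii place T and F the same way about C: T = C + 5.6·n = (15.469, -27.893), F = C − 5.6·n = (4.8729, -31.521). Then cos ∠CQT = QC·QT / (|QC||QT|), giving 10.112°.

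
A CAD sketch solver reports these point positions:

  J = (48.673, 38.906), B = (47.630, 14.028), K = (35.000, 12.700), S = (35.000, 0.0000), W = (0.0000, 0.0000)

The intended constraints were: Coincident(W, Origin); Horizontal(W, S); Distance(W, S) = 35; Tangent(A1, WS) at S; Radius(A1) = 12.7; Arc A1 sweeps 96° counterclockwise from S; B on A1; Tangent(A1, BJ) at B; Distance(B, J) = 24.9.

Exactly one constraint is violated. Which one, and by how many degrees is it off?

Tangent(A1, BJ) at B — off by 8.40°.

W = (0.00, 0.00) ✓; W.y = 0.00, S.y = 0.00 ✓; |WS| = 35.00 ✓; ∠(KS, SW) = 90.00° ✓; |KS| = 12.70 ✓; bearing(K→B) − bearing(K→S) = 96.00° ✓; |KB| = 12.70 ✓; ∠(KB, BJ) = 98.40° ✗; |BJ| = 24.90 ✓.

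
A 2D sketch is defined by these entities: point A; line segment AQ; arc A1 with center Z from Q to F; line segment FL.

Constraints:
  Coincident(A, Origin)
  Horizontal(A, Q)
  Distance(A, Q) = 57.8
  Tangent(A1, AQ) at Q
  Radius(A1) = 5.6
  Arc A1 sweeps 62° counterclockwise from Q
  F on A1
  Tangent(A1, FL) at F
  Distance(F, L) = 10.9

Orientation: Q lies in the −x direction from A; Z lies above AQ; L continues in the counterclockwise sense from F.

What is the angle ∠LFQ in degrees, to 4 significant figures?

149.0°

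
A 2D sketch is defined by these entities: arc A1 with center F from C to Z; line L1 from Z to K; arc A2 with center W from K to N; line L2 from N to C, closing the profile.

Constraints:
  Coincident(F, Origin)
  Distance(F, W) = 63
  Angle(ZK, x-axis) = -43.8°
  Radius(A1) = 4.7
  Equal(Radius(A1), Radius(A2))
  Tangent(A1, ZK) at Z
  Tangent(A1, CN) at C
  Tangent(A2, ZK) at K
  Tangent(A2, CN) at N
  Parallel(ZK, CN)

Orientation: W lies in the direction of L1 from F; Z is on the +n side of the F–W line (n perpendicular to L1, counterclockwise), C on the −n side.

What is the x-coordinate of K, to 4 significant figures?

48.72

Tangency of A1 to both parallel lines with radius 4.7 puts Z and C at F ± 4.7·n: Z = (3.253, 3.392), C = (-3.253, -3.392). Equal radii place K and N the same way about W: K = W + 4.7·n = (48.72, -40.21), N = W − 4.7·n = (42.22, -47.00). So K.x = 48.72.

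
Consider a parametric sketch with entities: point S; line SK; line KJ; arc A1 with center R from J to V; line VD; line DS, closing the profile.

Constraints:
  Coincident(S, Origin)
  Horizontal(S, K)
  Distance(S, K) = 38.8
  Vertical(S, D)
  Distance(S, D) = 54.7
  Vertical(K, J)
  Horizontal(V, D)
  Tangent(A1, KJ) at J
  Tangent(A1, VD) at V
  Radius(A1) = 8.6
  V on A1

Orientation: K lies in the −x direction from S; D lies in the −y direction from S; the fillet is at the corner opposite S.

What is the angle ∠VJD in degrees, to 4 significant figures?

32.50°

S is at the origin; SK is horizontal with |SK| = 38.8 and K on the −x side, so K = (-38.80, 0.000). SD is vertical with |SD| = 54.7 and D on the −y side, so D = (0.000, -54.70). The virtual corner opposite S is at (-38.80, -54.70). A1 meets KJ tangentially, so RJ is at right angles to KJ and the tangent condition forces RV to be normal to VD, with radius 8.6, so the center R sits 8.6 in from both sides at R = (-30.20, -46.10). That places the tangent points at J = (-38.80, -46.10) on KJ and V = (-30.20, -54.70) on VD. Then cos ∠VJD = JV·JD / (|JV||JD|), giving 32.50°.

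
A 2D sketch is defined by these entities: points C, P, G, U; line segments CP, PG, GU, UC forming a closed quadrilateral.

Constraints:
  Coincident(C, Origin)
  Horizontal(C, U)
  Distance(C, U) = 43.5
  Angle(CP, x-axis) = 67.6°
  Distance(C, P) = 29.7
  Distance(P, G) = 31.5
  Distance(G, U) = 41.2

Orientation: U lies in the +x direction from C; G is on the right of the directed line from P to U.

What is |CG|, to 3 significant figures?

3.64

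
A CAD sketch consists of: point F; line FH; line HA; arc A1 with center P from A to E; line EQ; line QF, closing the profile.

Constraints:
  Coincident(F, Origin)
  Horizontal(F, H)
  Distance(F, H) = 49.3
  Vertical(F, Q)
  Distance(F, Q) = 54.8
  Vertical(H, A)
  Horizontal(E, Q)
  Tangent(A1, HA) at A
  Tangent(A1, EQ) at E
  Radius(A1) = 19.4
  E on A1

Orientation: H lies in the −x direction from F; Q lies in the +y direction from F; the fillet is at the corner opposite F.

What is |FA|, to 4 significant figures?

60.69

The virtual corner opposite F is at (-49.30, 54.80). Tangency of A1 to HA means the radius PA is perpendicular to HA and tangency of A1 to EQ means the radius PE is perpendicular to EQ, with radius 19.4, so the center P sits 19.4 in from both sides at P = (-29.90, 35.40). That places the tangent points at A = (-49.30, 35.40) on HA and E = (-29.90, 54.80) on EQ. Then |FA| = |A − F| = 60.69.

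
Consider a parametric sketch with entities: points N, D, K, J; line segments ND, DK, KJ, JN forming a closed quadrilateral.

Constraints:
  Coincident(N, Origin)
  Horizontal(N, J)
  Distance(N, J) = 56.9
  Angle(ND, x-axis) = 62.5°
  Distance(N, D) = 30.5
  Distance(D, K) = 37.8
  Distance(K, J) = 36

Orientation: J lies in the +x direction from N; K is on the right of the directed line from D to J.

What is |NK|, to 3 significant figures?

24.4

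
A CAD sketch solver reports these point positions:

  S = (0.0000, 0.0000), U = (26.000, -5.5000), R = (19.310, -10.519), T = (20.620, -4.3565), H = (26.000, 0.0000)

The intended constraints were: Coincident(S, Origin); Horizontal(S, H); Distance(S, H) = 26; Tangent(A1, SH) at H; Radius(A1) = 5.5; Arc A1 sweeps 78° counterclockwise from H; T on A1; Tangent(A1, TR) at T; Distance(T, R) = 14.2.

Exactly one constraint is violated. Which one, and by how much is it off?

Distance(T, R) = 14.2 — off by 7.90.

S = (0.00, 0.00) ✓; S.y = 0.00, H.y = 0.00 ✓; |SH| = 26.00 ✓; ∠(UH, HS) = 90.00° ✓; |UH| = 5.500 ✓; bearing(U→T) − bearing(U→H) = 78.00° ✓; |UT| = 5.500 ✓; ∠(UT, TR) = 90.00° ✓; |TR| = 6.300 ✗.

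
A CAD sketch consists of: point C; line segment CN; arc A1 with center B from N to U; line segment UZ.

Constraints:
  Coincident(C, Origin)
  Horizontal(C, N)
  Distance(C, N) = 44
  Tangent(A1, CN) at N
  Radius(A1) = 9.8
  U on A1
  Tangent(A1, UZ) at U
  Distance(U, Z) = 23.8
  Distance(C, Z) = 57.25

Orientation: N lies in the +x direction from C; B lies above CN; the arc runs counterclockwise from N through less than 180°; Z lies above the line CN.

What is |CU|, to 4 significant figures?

54.80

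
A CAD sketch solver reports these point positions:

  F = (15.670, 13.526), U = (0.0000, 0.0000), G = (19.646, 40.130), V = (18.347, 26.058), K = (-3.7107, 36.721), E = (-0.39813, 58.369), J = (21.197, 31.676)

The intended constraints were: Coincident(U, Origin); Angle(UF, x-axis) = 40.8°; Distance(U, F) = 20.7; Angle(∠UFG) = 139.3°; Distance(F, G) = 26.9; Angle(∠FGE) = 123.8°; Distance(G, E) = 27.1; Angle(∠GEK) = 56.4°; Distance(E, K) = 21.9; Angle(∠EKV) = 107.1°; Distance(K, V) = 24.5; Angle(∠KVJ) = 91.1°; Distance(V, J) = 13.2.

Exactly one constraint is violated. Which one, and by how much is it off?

Distance(V, J) = 13.2 — off by 6.90.

U = (0.00, 0.00) ✓; UF at 40.80° ✓; |UF| = 20.70 ✓; ∠UFG = 139.3° ✓; |FG| = 26.90 ✓; ∠FGE = 123.8° ✓; |GE| = 27.10 ✓; ∠GEK = 56.40° ✓; |EK| = 21.90 ✓; ∠EKV = 107.1° ✓; |KV| = 24.50 ✓; ∠KVJ = 91.10° ✓; |VJ| = 6.300 ✗.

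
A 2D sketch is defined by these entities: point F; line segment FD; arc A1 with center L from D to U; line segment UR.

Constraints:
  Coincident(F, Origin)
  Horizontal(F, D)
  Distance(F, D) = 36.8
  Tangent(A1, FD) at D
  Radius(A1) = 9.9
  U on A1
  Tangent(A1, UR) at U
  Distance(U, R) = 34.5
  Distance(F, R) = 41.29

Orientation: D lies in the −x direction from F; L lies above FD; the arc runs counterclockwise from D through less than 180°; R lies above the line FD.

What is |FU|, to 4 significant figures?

28.29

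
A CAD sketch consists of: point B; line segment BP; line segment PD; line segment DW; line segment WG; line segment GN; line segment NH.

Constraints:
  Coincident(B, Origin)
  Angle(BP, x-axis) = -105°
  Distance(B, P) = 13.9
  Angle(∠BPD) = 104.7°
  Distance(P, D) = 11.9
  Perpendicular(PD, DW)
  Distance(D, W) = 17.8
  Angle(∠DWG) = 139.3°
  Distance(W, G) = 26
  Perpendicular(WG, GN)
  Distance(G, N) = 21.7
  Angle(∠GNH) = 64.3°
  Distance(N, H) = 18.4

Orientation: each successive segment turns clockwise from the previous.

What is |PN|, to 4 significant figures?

31.75

∠DWG = 139.3° gives WG at 49.00° from the x-axis; with |WG| = 26.0, G = (1.653, 24.06). WG ⟂ GN, so GN runs at -41.00°; with |GN| = 21.7, N = (18.03, 9.822). Then |PN| = |N − P| = 31.75.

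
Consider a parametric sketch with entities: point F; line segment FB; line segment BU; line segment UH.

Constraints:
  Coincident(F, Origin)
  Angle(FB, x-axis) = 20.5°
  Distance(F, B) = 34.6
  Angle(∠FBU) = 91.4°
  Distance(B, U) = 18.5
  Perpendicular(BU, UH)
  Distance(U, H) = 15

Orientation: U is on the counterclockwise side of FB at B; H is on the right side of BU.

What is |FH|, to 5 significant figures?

53.229

F is at the origin; FB runs at 20.5° with length 34.6, so B = 34.6·(cos 20.5°, sin 20.5°) = (32.409, 12.117). ∠FBU = 91.4°, so BU runs at 20.5° + (180° − 91.4°) = 109.10° from the x-axis; with |BU| = 18.5, U = B + 18.5·(cos 109.10°, sin 109.10°) = (26.355, 29.599). The perpendicularity gives UH at right angles to BU; with |UH| = 15.0 on the right of BU, H = U + 15.0·(0.94495, 0.32722) = (40.530, 34.507). Then |FH| = |H − F| = 53.229.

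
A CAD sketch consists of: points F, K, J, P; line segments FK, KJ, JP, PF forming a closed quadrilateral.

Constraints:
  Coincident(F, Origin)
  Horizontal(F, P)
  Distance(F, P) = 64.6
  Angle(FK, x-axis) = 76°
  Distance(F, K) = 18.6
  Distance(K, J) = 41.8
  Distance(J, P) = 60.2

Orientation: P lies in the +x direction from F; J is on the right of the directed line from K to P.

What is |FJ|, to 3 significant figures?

25.2

F is at the origin; F and P share the same y with |FP| = 64.6 and P in +x, so P = (64.6, 0). FK runs at 76.0° with |FK| = 18.6, so K = (4.50, 18.0). J is determined by |KJ| = 41.8 and |JP| = 60.2 together: it lies at the intersection of circle(K, 41.8) and circle(P, 60.2). With |KP| = 62.8, the foot of the radical line on KP is 16.4 from K and the perpendicular offset is √(41.8² − 16.4²) = 38.4. Taking the right-of-KP solution: J = (9.17, -23.5).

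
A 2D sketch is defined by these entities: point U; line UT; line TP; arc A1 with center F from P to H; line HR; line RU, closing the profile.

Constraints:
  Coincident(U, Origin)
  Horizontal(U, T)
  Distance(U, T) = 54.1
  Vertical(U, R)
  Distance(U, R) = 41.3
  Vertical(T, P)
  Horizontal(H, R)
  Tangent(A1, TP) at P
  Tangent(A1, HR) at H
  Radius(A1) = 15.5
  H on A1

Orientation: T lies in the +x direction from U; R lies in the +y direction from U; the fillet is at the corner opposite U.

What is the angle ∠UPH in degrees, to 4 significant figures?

70.50°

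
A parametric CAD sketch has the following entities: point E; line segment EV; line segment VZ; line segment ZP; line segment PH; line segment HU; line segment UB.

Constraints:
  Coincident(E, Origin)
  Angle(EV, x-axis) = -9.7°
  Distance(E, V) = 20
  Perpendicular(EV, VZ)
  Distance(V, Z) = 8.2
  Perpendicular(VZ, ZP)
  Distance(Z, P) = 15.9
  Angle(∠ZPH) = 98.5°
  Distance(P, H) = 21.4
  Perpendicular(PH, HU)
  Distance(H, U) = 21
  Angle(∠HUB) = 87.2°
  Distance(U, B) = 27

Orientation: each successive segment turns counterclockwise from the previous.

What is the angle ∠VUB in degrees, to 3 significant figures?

11.8°

PH ⟂ HU, so HU runs at -18.2°; with |HU| = 21.0, U = (18.7, -19.5). ∠HUB = 87.2° gives UB at 74.6° from the x-axis; with |UB| = 27.0, B = (25.9, 6.53). Then cos ∠VUB = UV·UB / (|UV||UB|), giving 11.8°.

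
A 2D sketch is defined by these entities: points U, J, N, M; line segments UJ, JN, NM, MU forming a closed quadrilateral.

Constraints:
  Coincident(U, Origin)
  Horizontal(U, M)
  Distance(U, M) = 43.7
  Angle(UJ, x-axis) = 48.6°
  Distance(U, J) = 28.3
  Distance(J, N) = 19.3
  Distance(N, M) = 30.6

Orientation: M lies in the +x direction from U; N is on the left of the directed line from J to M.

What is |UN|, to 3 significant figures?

46.7

Checks: |JN| = 19.30 ✓; |NM| = 30.60 ✓.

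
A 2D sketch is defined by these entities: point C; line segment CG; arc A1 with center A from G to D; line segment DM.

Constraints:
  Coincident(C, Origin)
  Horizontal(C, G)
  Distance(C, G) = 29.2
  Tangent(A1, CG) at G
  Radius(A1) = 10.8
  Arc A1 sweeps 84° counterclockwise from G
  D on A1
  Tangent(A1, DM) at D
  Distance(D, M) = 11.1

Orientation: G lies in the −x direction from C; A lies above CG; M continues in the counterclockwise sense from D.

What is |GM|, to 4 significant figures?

23.89

On A1, G sits at bearing -90° from A; an 84° counterclockwise sweep puts D at bearing -6°, so D = A + 10.8·(cos -6°, sin -6°) = (-18.46, 9.671). A1 meets DM tangentially, so AD is at right angles to DM, so DM runs along (−sin -6°, cos -6°); with |DM| = 11.1, M = (-17.30, 20.71). Then |GM| = |M − G| = 23.89.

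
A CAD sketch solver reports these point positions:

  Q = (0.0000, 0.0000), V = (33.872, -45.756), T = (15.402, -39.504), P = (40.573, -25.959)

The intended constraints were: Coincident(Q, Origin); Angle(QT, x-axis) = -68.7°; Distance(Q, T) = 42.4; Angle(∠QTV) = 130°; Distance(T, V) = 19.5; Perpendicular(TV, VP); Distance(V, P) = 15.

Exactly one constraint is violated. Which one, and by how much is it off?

Distance(V, P) = 15 — off by 5.90.

Q = (0.00, 0.00) ✓; QT at -68.70° ✓; |QT| = 42.40 ✓; ∠QTV = 130.0° ✓; |TV| = 19.50 ✓; ∠(TV, VP) = 90.00° ✓; |VP| = 20.90 ✗.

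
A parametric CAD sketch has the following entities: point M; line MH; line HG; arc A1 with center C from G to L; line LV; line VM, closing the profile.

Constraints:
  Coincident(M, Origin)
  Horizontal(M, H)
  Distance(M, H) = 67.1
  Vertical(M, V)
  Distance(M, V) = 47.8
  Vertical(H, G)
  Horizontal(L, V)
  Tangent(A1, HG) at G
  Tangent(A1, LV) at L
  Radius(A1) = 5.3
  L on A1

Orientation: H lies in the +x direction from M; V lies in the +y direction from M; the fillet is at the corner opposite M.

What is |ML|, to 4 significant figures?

78.13

The virtual corner opposite M is at (67.10, 47.80). Since A1 is tangent to HG there, CG ⟂ HG and tangency of A1 to LV means the radius CL is perpendicular to LV, with radius 5.3, so the center C sits 5.3 in from both sides at C = (61.80, 42.50). That places the tangent points at G = (67.10, 42.50) on HG and L = (61.80, 47.80) on LV. Then |ML| = |L − M| = 78.13.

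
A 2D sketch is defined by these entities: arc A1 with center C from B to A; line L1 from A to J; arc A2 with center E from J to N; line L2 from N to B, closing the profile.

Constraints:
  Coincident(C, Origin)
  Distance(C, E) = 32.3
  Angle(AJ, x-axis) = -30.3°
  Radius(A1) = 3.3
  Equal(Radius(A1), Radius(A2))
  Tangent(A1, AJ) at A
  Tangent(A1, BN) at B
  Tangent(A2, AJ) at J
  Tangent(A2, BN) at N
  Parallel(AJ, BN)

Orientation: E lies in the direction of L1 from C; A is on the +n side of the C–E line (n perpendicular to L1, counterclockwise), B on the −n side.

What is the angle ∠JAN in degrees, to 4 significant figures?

11.55°

The slot axis is L1's direction at -30.3°, so u = (cos -30.3°, sin -30.3°) = (0.8634, -0.5045) and n = (−sin -30.3°, cos -30.3°) = (0.5045, 0.8634). C is at the origin and E lies 32.3 along u from C, so E = 32.3·u = (27.89, -16.30). Tangency of A1 to both parallel lines with radius 3.3 puts A and B at C ± 3.3·n: A = (1.665, 2.849), B = (-1.665, -2.849). Equal radii place J and N the same way about E: J = E + 3.3·n = (29.55, -13.45), N = E − 3.3·n = (26.22, -19.15). Then cos ∠JAN = AJ·AN / (|AJ||AN|), giving 11.55°.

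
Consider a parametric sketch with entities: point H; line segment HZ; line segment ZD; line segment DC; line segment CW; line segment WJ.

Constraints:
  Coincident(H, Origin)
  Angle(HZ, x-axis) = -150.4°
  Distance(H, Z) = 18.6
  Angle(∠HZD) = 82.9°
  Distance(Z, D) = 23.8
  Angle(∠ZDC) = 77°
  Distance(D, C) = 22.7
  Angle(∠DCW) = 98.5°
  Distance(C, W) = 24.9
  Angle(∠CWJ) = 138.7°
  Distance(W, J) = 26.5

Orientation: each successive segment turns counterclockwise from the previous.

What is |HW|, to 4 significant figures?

8.600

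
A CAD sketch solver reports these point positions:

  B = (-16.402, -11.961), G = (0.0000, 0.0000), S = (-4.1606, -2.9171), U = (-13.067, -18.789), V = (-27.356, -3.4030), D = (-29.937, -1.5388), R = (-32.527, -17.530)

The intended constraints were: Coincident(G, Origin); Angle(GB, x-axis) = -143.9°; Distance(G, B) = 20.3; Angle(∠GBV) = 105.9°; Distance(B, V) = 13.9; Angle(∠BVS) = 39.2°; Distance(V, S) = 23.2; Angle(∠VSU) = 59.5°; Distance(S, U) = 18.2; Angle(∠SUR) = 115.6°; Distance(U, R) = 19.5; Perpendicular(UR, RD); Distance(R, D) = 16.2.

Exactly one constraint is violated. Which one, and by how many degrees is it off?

Perpendicular(UR, RD) — off by 5.50°.

G = (0.00, 0.00) ✓; GB at -143.9° ✓; |GB| = 20.30 ✓; ∠GBV = 105.9° ✓; |BV| = 13.90 ✓; ∠BVS = 39.20° ✓; |VS| = 23.20 ✓; ∠VSU = 59.50° ✓; |SU| = 18.20 ✓; ∠SUR = 115.6° ✓; |UR| = 19.50 ✓; ∠(UR, RD) = 95.50° ✗; |RD| = 16.20 ✓.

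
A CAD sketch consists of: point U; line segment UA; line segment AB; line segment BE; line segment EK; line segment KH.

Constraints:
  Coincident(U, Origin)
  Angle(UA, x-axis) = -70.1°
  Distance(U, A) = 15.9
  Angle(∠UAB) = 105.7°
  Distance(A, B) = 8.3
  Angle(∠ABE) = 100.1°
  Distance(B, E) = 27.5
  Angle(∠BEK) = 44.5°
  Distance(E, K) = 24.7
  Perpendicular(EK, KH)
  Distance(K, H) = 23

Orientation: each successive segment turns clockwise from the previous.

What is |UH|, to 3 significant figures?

23.8

U is at the origin; UA runs at -70.1° with length 15.9, so A = (5.41, -15.0). ∠UAB = 105.7° gives AB at -144° from the x-axis; with |AB| = 8.3, B = (-1.34, -19.8). ∠ABE = 100.1° gives BE at 136° from the x-axis; with |BE| = 27.5, E = (-21.0, -0.576). ∠BEK = 44.5° gives EK at 0.200° from the x-axis; with |EK| = 24.7, K = (3.68, -0.490). EK is perpendicular to KH, so KH runs at -89.8°; with |KH| = 23.0, H = (3.76, -23.5). Then |UH| = |H − U| = 23.8.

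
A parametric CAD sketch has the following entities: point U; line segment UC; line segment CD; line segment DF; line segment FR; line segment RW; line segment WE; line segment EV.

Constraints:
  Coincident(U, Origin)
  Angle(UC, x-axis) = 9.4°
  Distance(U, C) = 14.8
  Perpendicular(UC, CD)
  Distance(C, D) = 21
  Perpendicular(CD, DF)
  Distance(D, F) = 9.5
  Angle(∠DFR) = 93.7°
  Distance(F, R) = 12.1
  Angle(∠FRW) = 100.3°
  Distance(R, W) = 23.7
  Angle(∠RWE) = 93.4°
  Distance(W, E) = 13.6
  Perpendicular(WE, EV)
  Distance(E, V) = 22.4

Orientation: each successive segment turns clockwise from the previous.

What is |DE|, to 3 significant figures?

17.5

U is at the origin; UC runs at 9.4° with length 14.8, so C = (14.6, 2.42). The perpendicularity gives CD at right angles to UC, so CD runs at -80.6°; with |CD| = 21.0, D = (18.0, -18.3). The perpendicularity gives DF at right angles to CD, so DF runs at -171°; with |DF| = 9.5, F = (8.66, -19.9). ∠DFR = 93.7° gives FR at 103° from the x-axis; with |FR| = 12.1, R = (5.92, -8.07). ∠FRW = 100.3° gives RW at 23.4° from the x-axis; with |RW| = 23.7, W = (27.7, 1.35). ∠RWE = 93.4° gives WE at -63.2° from the x-axis; with |WE| = 13.6, E = (33.8, -10.8). Then |DE| = |E − D| = 17.5.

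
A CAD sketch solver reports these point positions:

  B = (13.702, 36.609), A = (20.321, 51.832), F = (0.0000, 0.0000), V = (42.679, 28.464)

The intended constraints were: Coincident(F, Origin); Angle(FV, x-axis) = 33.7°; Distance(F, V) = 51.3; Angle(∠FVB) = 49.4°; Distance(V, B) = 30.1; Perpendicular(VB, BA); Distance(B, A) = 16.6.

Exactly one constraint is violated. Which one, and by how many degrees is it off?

Perpendicular(VB, BA) — off by 7.80°.

F = (0.00, 0.00) ✓; FV at 33.70° ✓; |FV| = 51.30 ✓; ∠FVB = 49.40° ✓; |VB| = 30.10 ✓; ∠(VB, BA) = 97.80° ✗; |BA| = 16.60 ✓.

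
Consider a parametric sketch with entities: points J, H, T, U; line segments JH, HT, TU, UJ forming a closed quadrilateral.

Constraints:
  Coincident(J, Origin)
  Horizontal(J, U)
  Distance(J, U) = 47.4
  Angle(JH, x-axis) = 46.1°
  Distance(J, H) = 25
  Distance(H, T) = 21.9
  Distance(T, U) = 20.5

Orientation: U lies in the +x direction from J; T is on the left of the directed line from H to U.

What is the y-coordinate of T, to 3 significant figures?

18.8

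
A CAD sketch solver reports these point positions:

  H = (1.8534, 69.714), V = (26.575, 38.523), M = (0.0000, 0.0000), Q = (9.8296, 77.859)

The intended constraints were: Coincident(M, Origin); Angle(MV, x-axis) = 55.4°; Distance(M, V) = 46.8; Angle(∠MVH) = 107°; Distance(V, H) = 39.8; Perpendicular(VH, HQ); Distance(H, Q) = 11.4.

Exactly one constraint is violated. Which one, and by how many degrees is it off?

Perpendicular(VH, HQ) — off by 7.20°.

M = (0.00, 0.00) ✓; MV at 55.40° ✓; |MV| = 46.80 ✓; ∠MVH = 107.0° ✓; |VH| = 39.80 ✓; ∠(VH, HQ) = 82.80° ✗; |HQ| = 11.40 ✓.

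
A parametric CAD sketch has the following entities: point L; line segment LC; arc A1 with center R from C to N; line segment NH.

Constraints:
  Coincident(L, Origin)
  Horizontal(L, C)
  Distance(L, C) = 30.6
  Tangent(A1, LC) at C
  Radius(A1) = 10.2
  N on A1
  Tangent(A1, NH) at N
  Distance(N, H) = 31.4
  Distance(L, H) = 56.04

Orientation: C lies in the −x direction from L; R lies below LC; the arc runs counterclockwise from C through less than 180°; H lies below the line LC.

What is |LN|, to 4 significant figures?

42.33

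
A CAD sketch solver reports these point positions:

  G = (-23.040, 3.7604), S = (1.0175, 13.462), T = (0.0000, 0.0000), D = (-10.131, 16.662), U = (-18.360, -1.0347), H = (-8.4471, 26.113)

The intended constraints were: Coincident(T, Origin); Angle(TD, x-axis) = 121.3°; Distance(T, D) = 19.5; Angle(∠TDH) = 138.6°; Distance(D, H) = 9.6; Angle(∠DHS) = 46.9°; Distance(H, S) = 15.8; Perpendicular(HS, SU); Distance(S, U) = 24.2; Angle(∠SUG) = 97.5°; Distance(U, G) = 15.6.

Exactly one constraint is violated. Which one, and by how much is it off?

Distance(U, G) = 15.6 — off by 8.90.

T = (0.00, 0.00) ✓; TD at 121.3° ✓; |TD| = 19.50 ✓; ∠TDH = 138.6° ✓; |DH| = 9.600 ✓; ∠DHS = 46.90° ✓; |HS| = 15.80 ✓; ∠(HS, SU) = 90.00° ✓; |SU| = 24.20 ✓; ∠SUG = 97.50° ✓; |UG| = 6.700 ✗.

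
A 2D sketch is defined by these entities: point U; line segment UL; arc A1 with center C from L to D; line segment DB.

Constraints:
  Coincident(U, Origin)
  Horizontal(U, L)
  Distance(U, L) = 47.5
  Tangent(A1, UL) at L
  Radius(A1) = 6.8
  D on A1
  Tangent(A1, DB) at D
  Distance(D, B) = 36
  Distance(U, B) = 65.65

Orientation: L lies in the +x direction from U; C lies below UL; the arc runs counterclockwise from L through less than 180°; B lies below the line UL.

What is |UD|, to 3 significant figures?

41.7

U is at the origin; U and L share the same y with |UL| = 47.5 and L on the +x side, so L = (47.5, 0.00). The tangent condition forces CL to be normal to UL, so C = L + (0, -6.8) = (47.5, -6.80). Since CD ⟂ DB (tangency), |CB| = √(6.8² + 36.0²) = 36.6 regardless of where D sits on A1. So B lies on both circle(U, 65.65) and circle(C, 36.6); the below-UL intersection is B = (49.3, -43.4). D is the foot of the tangent from B: D = (40.9, -8.38).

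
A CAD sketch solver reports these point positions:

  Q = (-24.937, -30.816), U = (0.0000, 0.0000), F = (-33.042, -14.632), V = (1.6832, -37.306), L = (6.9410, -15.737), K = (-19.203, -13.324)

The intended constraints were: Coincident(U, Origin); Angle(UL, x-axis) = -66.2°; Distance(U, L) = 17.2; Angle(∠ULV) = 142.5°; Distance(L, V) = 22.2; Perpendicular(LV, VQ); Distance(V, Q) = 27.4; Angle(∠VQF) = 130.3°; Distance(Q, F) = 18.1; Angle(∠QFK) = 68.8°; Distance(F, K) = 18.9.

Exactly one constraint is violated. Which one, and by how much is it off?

Distance(F, K) = 18.9 — off by 5.00.

U = (0.00, 0.00) ✓; UL at -66.20° ✓; |UL| = 17.20 ✓; ∠ULV = 142.5° ✓; |LV| = 22.20 ✓; ∠(LV, VQ) = 90.00° ✓; |VQ| = 27.40 ✓; ∠VQF = 130.3° ✓; |QF| = 18.10 ✓; ∠QFK = 68.80° ✓; |FK| = 13.90 ✗.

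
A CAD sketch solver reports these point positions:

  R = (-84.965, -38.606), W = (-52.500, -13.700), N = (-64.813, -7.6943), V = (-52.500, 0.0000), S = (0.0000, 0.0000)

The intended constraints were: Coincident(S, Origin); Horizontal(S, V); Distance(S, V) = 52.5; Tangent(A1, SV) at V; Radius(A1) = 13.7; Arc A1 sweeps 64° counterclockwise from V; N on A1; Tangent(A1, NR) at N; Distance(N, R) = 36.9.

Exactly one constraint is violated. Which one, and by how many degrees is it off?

Tangent(A1, NR) at N — off by 7.10°.

S = (0.00, 0.00) ✓; S.y = 0.00, V.y = 0.00 ✓; |SV| = 52.50 ✓; ∠(WV, VS) = 90.00° ✓; |WV| = 13.70 ✓; bearing(W→N) − bearing(W→V) = 64.00° ✓; |WN| = 13.70 ✓; ∠(WN, NR) = 97.10° ✗; |NR| = 36.90 ✓.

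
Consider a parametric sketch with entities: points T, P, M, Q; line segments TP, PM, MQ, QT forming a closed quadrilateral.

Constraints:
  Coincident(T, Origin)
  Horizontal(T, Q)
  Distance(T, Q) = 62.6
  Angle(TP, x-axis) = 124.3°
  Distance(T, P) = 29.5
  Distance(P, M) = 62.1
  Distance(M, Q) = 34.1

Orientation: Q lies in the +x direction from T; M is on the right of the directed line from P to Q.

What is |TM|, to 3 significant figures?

34.9

T is at the origin; TQ is horizontal with |TQ| = 62.6 and Q in +x, so Q = (62.6, 0). TP runs at 124.3° with |TP| = 29.5, so P = (-16.6, 24.4). M is determined by |PM| = 62.1 and |MQ| = 34.1 together: it lies at the intersection of circle(P, 62.1) and circle(Q, 34.1). With |PQ| = 82.9, the foot of the radical line on PQ is 57.7 from P and the perpendicular offset is √(62.1² − 57.7²) = 23.0. Taking the right-of-PQ solution: M = (31.8, -14.6).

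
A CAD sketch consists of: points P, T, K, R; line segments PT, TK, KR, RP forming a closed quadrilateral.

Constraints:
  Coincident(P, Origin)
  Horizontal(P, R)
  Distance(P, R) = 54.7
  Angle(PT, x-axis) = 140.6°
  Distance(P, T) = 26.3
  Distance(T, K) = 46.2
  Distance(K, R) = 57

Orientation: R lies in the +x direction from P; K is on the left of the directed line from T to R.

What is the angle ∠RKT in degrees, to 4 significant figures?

95.71°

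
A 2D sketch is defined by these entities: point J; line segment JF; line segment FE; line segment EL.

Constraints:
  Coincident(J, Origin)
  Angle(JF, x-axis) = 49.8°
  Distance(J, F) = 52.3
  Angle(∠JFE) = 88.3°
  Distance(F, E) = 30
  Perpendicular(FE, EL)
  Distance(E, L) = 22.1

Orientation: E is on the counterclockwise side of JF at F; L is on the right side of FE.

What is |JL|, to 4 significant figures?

79.63

J is at the origin; JF runs at 49.8° with length 52.3, so F = 52.3·(cos 49.8°, sin 49.8°) = (33.76, 39.95). ∠JFE = 88.3°, so FE runs at 49.8° + (180° − 88.3°) = 141.5° from the x-axis; with |FE| = 30.0, E = F + 30.0·(cos 141.5°, sin 141.5°) = (10.28, 58.62). FE ⟂ EL; with |EL| = 22.1 on the right of FE, L = E + 22.1·(0.6225, 0.7826) = (24.04, 75.92). Then |JL| = |L − J| = 79.63.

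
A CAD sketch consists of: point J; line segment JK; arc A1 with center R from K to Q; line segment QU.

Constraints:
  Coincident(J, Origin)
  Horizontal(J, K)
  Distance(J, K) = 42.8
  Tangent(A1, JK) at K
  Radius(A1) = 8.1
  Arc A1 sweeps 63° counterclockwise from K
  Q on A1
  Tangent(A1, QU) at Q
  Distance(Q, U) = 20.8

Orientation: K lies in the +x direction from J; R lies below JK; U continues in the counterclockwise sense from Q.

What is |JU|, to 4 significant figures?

34.79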